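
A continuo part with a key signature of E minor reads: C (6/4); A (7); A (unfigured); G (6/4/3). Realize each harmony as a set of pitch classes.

C, F#, A | A, C, E, G | A, C, E | G, B, C, E

C (6/4): C, F#, A.
A (7/5/3): A, C, E, G.
A (5/3): A, C, E.
G (6/4/3): G, B, C, E.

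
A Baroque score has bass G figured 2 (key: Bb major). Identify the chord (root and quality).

The figures 2 indicate a seventh chord in third inversion.
In third inversion the root lies a second above the bass: a second above G in Bb major is A.
The chord tones are G, A, C, Eb, giving A half-diminished seventh.

A half-diminished seventh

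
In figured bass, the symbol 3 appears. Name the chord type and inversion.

3 is shorthand for 5/3.
Intervals of 5/3 above the bass form a triad; the bass is the root, so this is root position.

triad, root position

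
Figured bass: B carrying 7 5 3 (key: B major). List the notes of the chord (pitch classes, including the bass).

B, D#, F#, A#

A third above B in this key is D#.
A fifth above B in this key is F#.
A seventh above B in this key is A#.
Together with the bass B, this spells B major seventh in root position.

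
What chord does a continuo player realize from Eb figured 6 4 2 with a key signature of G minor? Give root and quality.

The figures 6 4 2 indicate a seventh chord in third inversion.
In third inversion the root lies a second above the bass: a second above Eb in G minor is F.
The chord tones are Eb, F, A, C, giving F dominant seventh.

F dominant seventh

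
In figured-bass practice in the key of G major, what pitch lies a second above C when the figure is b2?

Counting 1 letter step above C lands on D; in G major, that letter is D.
The b2 figure lowers it a semitone, giving Db.

Db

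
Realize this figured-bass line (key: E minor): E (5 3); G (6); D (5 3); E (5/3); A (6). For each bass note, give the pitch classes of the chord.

E, G, B | G, B, E | D, F#, A | E, G, B | A, C, F#

E (5/3): E, G, B.
G (6/3): G, B, E.
D (5/3): D, F#, A.
E (5/3): E, G, B.
A (6/3): A, C, F#.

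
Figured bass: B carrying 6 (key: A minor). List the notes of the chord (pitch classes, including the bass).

The written figures 6 are shorthand for 6/3: the 3 is implied.
A third above B in this key is D.
A sixth above B in this key is G.
Together with the bass B, this spells G major in first inversion.

B, D, G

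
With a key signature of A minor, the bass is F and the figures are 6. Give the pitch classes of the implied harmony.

The written figures 6 are shorthand for 6/3: the 3 is implied.
A third above F in this key is A.
A sixth above F in this key is D.
Together with the bass F, this spells D minor in first inversion.

F, A, D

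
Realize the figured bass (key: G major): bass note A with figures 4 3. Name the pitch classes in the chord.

The written figures 4 3 are shorthand for 6/4/3: the 6 is implied.
A third above A in this key is C.
A fourth above A in this key is D.
A sixth above A in this key is F#.
Together with the bass A, this spells D dominant seventh in second inversion.

A, C, D, F#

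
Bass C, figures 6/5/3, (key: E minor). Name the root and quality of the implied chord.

A minor seventh

The figures 6/5/3 indicate a seventh chord in first inversion.
In first inversion the root lies a sixth above the bass: a sixth above C in E minor is A.
The chord tones are C, E, G, A, giving A minor seventh.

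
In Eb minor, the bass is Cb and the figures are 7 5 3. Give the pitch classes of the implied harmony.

A third above Cb in this key is Eb.
A fifth above Cb in this key is Gb.
A seventh above Cb in this key is Bb.
Together with the bass Cb, this spells Cb major seventh in root position.

Cb, Eb, Gb, Bb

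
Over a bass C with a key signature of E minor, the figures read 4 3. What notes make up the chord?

C, E, F#, A

The written figures 4 3 are shorthand for 6/4/3: the 6 is implied.
A third above C in this key is E.
A fourth above C in this key is F#.
A sixth above C in this key is A.
Together with the bass C, this spells F# half-diminished seventh in second inversion.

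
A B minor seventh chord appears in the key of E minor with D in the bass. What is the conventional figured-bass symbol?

6/5

D is the third of B minor seventh, so the chord is in first inversion.
A seventh chord in first inversion is figured 6/5/3, conventionally abbreviated 6/5.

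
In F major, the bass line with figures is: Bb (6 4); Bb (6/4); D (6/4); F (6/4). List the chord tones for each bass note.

Bb (6/4): Bb, E, G.
Bb (6/4): Bb, E, G.
D (6/4): D, G, Bb.
F (6/4): F, Bb, D.

Bb, E, G | Bb, E, G | D, G, Bb | F, Bb, D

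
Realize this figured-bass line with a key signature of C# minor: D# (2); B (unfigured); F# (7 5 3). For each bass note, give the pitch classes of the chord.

D#, E, G#, B | B, D#, F# | F#, A, C#, E

D# (6/4/2): D#, E, G#, B.
B (5/3): B, D#, F#.
F# (7/5/3): F#, A, C#, E.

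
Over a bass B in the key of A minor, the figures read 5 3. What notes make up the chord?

B, D, F

A third above B in this key is D.
A fifth above B in this key is F.
Together with the bass B, this spells B diminished in root position.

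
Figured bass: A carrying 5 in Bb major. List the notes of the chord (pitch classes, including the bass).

A, C, Eb

The written figures 5 are shorthand for 5/3: the 3 is implied.
A third above A in this key is C.
A fifth above A in this key is Eb.
Together with the bass A, this spells A diminished in root position.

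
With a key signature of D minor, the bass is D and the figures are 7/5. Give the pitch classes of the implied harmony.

D, F, A, C

The written figures 7/5 are shorthand for 7/5/3: the 3 is implied.
A third above D in this key is F.
A fifth above D in this key is A.
A seventh above D in this key is C.
Together with the bass D, this spells D minor seventh in root position.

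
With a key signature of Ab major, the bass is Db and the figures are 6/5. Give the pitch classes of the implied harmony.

The written figures 6/5 are shorthand for 6/5/3: the 3 is implied.
A third above Db in this key is F.
A fifth above Db in this key is Ab.
A sixth above Db in this key is Bb.
Together with the bass Db, this spells Bb minor seventh in first inversion.

Db, F, Ab, Bb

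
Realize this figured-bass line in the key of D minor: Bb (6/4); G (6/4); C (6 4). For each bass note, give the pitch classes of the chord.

Bb, E, G | G, C, E | C, F, A

Bb (6/4): Bb, E, G.
G (6/4): G, C, E.
C (6/4): C, F, A.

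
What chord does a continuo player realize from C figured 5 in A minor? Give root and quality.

C major

The figures 5 indicate a triad in root position.
In root position the bass is the root, so the root is C.
The chord tones are C, E, G, giving C major.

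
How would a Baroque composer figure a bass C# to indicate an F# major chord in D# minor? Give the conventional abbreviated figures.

C# is the fifth of F# major, so the chord is in second inversion.
A triad in second inversion is figured 6/4, conventionally abbreviated 6/4.

6/4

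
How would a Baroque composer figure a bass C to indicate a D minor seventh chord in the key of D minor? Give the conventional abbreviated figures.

C is the seventh of D minor seventh, so the chord is in third inversion.
A seventh chord in third inversion is figured 6/4/2, conventionally abbreviated 4/2.

4/2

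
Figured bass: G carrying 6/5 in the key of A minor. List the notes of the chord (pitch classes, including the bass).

The written figures 6/5 are shorthand for 6/5/3: the 3 is implied.
A third above G in this key is B.
A fifth above G in this key is D.
A sixth above G in this key is E.
Together with the bass G, this spells E minor seventh in first inversion.

G, B, D, E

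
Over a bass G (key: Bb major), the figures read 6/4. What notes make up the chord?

A fourth above G in this key is C.
A sixth above G in this key is Eb.
Together with the bass G, this spells C minor in second inversion.

G, C, Eb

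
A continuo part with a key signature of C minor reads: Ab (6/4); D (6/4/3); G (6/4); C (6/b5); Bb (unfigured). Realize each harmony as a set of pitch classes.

Ab, D, F | D, F, G, Bb | G, C, Eb | C, Eb, Gb, Ab | Bb, D, F

Ab (6/4): Ab, D, F.
D (6/4/3): D, F, G, Bb.
G (6/4): G, C, Eb.
C (6/b5/3): C, Eb, Gb, Ab.
Bb (5/3): Bb, D, F.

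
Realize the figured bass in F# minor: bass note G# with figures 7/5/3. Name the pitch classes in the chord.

G#, B, D, F#

A third above G# in this key is B.
A fifth above G# in this key is D.
A seventh above G# in this key is F#.
Together with the bass G#, this spells G# half-diminished seventh in root position.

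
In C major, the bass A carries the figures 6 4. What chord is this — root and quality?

The figures 6 4 indicate a triad in second inversion.
In second inversion the root lies a fourth above the bass: a fourth above A in C major is D.
The chord tones are A, D, F, giving D minor.

D minor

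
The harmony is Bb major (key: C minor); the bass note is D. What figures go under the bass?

D is the third of Bb major, so the chord is in first inversion.
A triad in first inversion is figured 6/3, conventionally abbreviated 6.

6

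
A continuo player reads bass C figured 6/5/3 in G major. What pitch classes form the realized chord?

A third above C in this key is E.
A fifth above C in this key is G.
A sixth above C in this key is A.
Together with the bass C, this spells A minor seventh in first inversion.

C, E, G, A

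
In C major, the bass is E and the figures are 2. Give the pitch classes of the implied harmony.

The written figures 2 are shorthand for 6/4/2: the 6/4 are implied.
A second above E in this key is F.
A fourth above E in this key is A.
A sixth above E in this key is C.
Together with the bass E, this spells F major seventh in third inversion.

E, F, A, C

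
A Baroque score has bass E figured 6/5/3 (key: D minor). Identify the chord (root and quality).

C dominant seventh

The figures 6/5/3 indicate a seventh chord in first inversion.
In first inversion the root lies a sixth above the bass: a sixth above E in D minor is C.
The chord tones are E, G, Bb, C, giving C dominant seventh.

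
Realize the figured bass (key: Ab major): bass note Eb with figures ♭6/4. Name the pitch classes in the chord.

Eb, Ab, Cb

A fourth above Eb in this key is Ab.
A sixth above Eb in this key is C, lowered to Cb by the flat.
Together with the bass Eb, this spells Ab minor in second inversion.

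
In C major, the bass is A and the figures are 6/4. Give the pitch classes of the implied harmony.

A, D, F

A fourth above A in this key is D.
A sixth above A in this key is F.
Together with the bass A, this spells D minor in second inversion.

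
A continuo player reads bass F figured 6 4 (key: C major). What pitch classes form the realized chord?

A fourth above F in this key is B.
A sixth above F in this key is D.
Together with the bass F, this spells B diminished in second inversion.

F, B, D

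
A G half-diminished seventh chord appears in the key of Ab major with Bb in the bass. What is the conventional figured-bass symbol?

6/5

Bb is the third of G half-diminished seventh, so the chord is in first inversion.
A seventh chord in first inversion is figured 6/5/3, conventionally abbreviated 6/5.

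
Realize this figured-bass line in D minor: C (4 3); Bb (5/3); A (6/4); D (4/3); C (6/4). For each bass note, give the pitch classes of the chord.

C, E, F, A | Bb, D, F | A, D, F | D, F, G, Bb | C, F, A

C (6/4/3): C, E, F, A.
Bb (5/3): Bb, D, F.
A (6/4): A, D, F.
D (6/4/3): D, F, G, Bb.
C (6/4): C, F, A.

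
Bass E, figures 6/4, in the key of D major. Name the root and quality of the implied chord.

A major

The figures 6/4 indicate a triad in second inversion.
In second inversion the root lies a fourth above the bass: a fourth above E in D major is A.
The chord tones are E, A, C#, giving A major.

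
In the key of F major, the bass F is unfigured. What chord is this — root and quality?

An unfigured bass indicates a triad in root position.
In root position the bass is the root, so the root is F.
The chord tones are F, A, C, giving F major.

F major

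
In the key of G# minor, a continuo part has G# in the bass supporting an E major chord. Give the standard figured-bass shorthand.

6

G# is the third of E major, so the chord is in first inversion.
A triad in first inversion is figured 6/3, conventionally abbreviated 6.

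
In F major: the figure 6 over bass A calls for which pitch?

F

Counting 5 letter steps above A lands on F; in F major, that letter is F.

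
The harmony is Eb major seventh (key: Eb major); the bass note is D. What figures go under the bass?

D is the seventh of Eb major seventh, so the chord is in third inversion.
A seventh chord in third inversion is figured 6/4/2, conventionally abbreviated 4/2.

4/2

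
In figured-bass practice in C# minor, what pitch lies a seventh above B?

A

Counting 6 letter steps above B lands on A; in C# minor, that letter is A.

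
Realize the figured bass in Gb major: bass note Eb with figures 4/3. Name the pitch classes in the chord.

Eb, Gb, Ab, Cb

The written figures 4/3 are shorthand for 6/4/3: the 6 is implied.
A third above Eb in this key is Gb.
A fourth above Eb in this key is Ab.
A sixth above Eb in this key is Cb.
Together with the bass Eb, this spells Ab minor seventh in second inversion.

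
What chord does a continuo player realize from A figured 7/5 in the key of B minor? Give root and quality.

The figures 7/5 indicate a seventh chord in root position.
In root position the bass is the root, so the root is A.
The chord tones are A, C#, E, G, giving A dominant seventh.

A dominant seventh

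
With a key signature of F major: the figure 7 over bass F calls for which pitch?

E

Counting 6 letter steps above F lands on E; in F major, that letter is E.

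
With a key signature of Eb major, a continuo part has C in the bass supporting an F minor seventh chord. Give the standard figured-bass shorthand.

C is the fifth of F minor seventh, so the chord is in second inversion.
A seventh chord in second inversion is figured 6/4/3, conventionally abbreviated 4/3.

4/3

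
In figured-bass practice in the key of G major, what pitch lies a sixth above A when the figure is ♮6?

F

Counting 5 letter steps above A lands on F; in G major, that letter is F#.
The ♮6 figure makes it natural, giving F.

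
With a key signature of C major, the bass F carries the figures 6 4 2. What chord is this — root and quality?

The figures 6 4 2 indicate a seventh chord in third inversion.
In third inversion the root lies a second above the bass: a second above F in C major is G.
The chord tones are F, G, B, D, giving G dominant seventh.

G dominant seventh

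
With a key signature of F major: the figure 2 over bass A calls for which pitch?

Bb

Counting 1 letter step above A lands on B; in F major, that letter is Bb.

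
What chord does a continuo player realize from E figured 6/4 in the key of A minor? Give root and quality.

A minor

The figures 6/4 indicate a triad in second inversion.
In second inversion the root lies a fourth above the bass: a fourth above E in A minor is A.
The chord tones are E, A, C, giving A minor.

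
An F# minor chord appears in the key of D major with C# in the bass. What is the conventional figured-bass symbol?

6/4

C# is the fifth of F# minor, so the chord is in second inversion.
A triad in second inversion is figured 6/4, conventionally abbreviated 6/4.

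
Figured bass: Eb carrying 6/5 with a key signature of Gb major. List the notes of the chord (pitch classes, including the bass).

The written figures 6/5 are shorthand for 6/5/3: the 3 is implied.
A third above Eb in this key is Gb.
A fifth above Eb in this key is Bb.
A sixth above Eb in this key is Cb.
Together with the bass Eb, this spells Cb major seventh in first inversion.

Eb, Gb, Bb, Cb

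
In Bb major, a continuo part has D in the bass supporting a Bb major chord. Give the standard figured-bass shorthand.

6

D is the third of Bb major, so the chord is in first inversion.
A triad in first inversion is figured 6/3, conventionally abbreviated 6.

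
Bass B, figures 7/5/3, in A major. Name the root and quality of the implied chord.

The figures 7/5/3 indicate a seventh chord in root position.
In root position the bass is the root, so the root is B.
The chord tones are B, D, F#, A, giving B minor seventh.

B minor seventh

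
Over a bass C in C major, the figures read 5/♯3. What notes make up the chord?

C, E#, G

A third above C in this key is E, raised to E# by the sharp.
A fifth above C in this key is G.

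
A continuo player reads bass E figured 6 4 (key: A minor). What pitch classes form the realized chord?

A fourth above E in this key is A.
A sixth above E in this key is C.
Together with the bass E, this spells A minor in second inversion.

E, A, C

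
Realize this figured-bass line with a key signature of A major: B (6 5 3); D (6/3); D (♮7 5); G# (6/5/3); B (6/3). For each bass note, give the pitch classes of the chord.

B (6/5/3): B, D, F#, G#.
D (6/3): D, F#, B.
D (♮7/5/3): D, F#, A, C.
G# (6/5/3): G#, B, D, E.
B (6/3): B, D, G#.

B, D, F#, G# | D, F#, B | D, F#, A, C | G#, B, D, E | B, D, G#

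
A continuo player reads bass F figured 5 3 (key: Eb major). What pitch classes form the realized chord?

A third above F in this key is Ab.
A fifth above F in this key is C.
Together with the bass F, this spells F minor in root position.

F, Ab, C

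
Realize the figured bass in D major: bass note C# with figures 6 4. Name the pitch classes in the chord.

A fourth above C# in this key is F#.
A sixth above C# in this key is A.
Together with the bass C#, this spells F# minor in second inversion.

C#, F#, A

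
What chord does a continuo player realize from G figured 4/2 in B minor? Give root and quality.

A dominant seventh

The figures 4/2 indicate a seventh chord in third inversion.
In third inversion the root lies a second above the bass: a second above G in B minor is A.
The chord tones are G, A, C#, E, giving A dominant seventh.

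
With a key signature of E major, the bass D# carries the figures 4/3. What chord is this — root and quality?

The figures 4/3 indicate a seventh chord in second inversion.
In second inversion the root lies a fourth above the bass: a fourth above D# in E major is G#.
The chord tones are D#, F#, G#, B, giving G# minor seventh.

G# minor seventh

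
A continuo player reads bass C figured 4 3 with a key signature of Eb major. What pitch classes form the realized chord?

The written figures 4 3 are shorthand for 6/4/3: the 6 is implied.
A third above C in this key is Eb.
A fourth above C in this key is F.
A sixth above C in this key is Ab.
Together with the bass C, this spells F minor seventh in second inversion.

C, Eb, F, Ab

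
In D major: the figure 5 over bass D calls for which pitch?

Counting 4 letter steps above D lands on A; in D major, that letter is A.

A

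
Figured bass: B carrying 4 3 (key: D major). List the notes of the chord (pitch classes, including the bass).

B, D, E, G

The written figures 4 3 are shorthand for 6/4/3: the 6 is implied.
A third above B in this key is D.
A fourth above B in this key is E.
A sixth above B in this key is G.
Together with the bass B, this spells E minor seventh in second inversion.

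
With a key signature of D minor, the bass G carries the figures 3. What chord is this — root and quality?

G minor

The figures 3 indicate a triad in root position.
In root position the bass is the root, so the root is G.
The chord tones are G, Bb, D, giving G minor.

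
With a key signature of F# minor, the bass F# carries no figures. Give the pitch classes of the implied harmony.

F#, A, C#

An unfigured bass implies 5/3.
A third above F# in this key is A.
A fifth above F# in this key is C#.
Together with the bass F#, this spells F# minor in root position.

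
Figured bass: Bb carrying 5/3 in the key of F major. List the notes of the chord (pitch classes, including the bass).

A third above Bb in this key is D.
A fifth above Bb in this key is F.
Together with the bass Bb, this spells Bb major in root position.

Bb, D, F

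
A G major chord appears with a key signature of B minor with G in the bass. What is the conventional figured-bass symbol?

no figures

G is the root of G major, so the chord is in root position.
A triad in root position is figured 5/3, conventionally abbreviated (no figures — root-position triad).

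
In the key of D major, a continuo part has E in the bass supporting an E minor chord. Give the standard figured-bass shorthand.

no figures

E is the root of E minor, so the chord is in root position.
A triad in root position is figured 5/3, conventionally abbreviated (no figures — root-position triad).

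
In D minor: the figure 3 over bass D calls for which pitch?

F

Counting 2 letter steps above D lands on F; in D minor, that letter is F.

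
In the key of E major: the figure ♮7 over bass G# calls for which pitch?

F

Counting 6 letter steps above G# lands on F; in E major, that letter is F#.
The ♮7 figure makes it natural, giving F.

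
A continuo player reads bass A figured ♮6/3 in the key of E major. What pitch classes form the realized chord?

A, C#, F

A third above A in this key is C#.
A sixth above A in this key is F#, made natural (F) by the ♮ figure.
Together with the bass A, this spells F augmented in first inversion.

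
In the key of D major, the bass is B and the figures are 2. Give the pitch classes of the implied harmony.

The written figures 2 are shorthand for 6/4/2: the 6/4 are implied.
A second above B in this key is C#.
A fourth above B in this key is E.
A sixth above B in this key is G.
Together with the bass B, this spells C# half-diminished seventh in third inversion.

B, C#, E, G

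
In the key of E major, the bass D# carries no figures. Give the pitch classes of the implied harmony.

D#, F#, A

An unfigured bass implies 5/3.
A third above D# in this key is F#.
A fifth above D# in this key is A.
Together with the bass D#, this spells D# diminished in root position.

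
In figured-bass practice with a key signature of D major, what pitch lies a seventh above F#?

Counting 6 letter steps above F# lands on E; in D major, that letter is E.

E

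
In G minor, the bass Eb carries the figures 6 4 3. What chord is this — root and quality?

The figures 6 4 3 indicate a seventh chord in second inversion.
In second inversion the root lies a fourth above the bass: a fourth above Eb in G minor is A.
The chord tones are Eb, G, A, C, giving A half-diminished seventh.

A half-diminished seventh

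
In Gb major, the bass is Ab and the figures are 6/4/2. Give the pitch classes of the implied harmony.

A second above Ab in this key is Bb.
A fourth above Ab in this key is Db.
A sixth above Ab in this key is F.
Together with the bass Ab, this spells Bb minor seventh in third inversion.

Ab, Bb, Db, F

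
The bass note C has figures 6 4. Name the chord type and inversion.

triad, second inversion

Intervals of 6/4 above the bass form a triad; the bass is the fifth, so this is second inversion.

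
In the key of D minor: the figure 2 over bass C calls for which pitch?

D

Counting 1 letter step above C lands on D; in D minor, that letter is D.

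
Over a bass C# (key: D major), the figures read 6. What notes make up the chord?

The written figures 6 are shorthand for 6/3: the 3 is implied.
A third above C# in this key is E.
A sixth above C# in this key is A.
Together with the bass C#, this spells A major in first inversion.

C#, E, A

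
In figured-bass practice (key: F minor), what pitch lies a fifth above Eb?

Counting 4 letter steps above Eb lands on B; in F minor, that letter is Bb.

Bb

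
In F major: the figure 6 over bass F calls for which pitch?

Counting 5 letter steps above F lands on D; in F major, that letter is D.

D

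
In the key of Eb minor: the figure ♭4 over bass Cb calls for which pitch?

Fb

Counting 3 letter steps above Cb lands on F; in Eb minor, that letter is F.
The b4 figure lowers it a semitone, giving Fb.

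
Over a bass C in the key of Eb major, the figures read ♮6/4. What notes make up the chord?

A fourth above C in this key is F.
A sixth above C in this key is Ab, made natural (A) by the ♮ figure.
Together with the bass C, this spells F major in second inversion.

C, F, A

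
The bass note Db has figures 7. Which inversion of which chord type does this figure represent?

7 is shorthand for 7/5/3.
Intervals of 7/5/3 above the bass form a seventh chord; the bass is the root, so this is root position.

seventh chord, root position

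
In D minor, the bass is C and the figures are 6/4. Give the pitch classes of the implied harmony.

C, F, A

A fourth above C in this key is F.
A sixth above C in this key is A.
Together with the bass C, this spells F major in second inversion.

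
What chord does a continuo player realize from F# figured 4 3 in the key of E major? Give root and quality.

B dominant seventh

The figures 4 3 indicate a seventh chord in second inversion.
In second inversion the root lies a fourth above the bass: a fourth above F# in E major is B.
The chord tones are F#, A, B, D#, giving B dominant seventh.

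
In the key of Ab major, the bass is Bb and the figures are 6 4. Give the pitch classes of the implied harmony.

A fourth above Bb in this key is Eb.
A sixth above Bb in this key is G.
Together with the bass Bb, this spells Eb major in second inversion.

Bb, Eb, G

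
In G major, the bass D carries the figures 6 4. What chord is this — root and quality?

The figures 6 4 indicate a triad in second inversion.
In second inversion the root lies a fourth above the bass: a fourth above D in G major is G.
The chord tones are D, G, B, giving G major.

G major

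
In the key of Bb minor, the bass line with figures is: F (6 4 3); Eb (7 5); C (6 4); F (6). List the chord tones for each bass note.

F, Ab, Bb, Db | Eb, Gb, Bb, Db | C, F, Ab | F, Ab, Db

F (6/4/3): F, Ab, Bb, Db.
Eb (7/5/3): Eb, Gb, Bb, Db.
C (6/4): C, F, Ab.
F (6/3): F, Ab, Db.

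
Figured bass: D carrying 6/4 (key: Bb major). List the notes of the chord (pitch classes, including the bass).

D, G, Bb

A fourth above D in this key is G.
A sixth above D in this key is Bb.
Together with the bass D, this spells G minor in second inversion.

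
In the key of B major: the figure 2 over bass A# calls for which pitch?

B

Counting 1 letter step above A# lands on B; in B major, that letter is B.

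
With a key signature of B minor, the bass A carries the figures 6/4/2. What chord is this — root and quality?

B minor seventh

The figures 6/4/2 indicate a seventh chord in third inversion.
In third inversion the root lies a second above the bass: a second above A in B minor is B.
The chord tones are A, B, D, F#, giving B minor seventh.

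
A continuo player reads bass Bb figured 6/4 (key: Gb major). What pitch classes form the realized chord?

Bb, Eb, Gb

A fourth above Bb in this key is Eb.
A sixth above Bb in this key is Gb.
Together with the bass Bb, this spells Eb minor in second inversion.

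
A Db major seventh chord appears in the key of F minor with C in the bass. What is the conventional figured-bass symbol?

C is the seventh of Db major seventh, so the chord is in third inversion.
A seventh chord in third inversion is figured 6/4/2, conventionally abbreviated 4/2.

4/2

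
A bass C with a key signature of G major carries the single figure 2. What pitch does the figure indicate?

D

Counting 1 letter step above C lands on D; in G major, that letter is D.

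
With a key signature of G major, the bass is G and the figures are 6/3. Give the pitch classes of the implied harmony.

A third above G in this key is B.
A sixth above G in this key is E.
Together with the bass G, this spells E minor in first inversion.

G, B, E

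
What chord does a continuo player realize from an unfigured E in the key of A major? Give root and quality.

E major

An unfigured bass indicates a triad in root position.
In root position the bass is the root, so the root is E.
The chord tones are E, G#, B, giving E major.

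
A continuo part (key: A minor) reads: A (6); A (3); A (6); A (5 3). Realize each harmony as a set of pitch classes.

A (6/3): A, C, F.
A (5/3): A, C, E.
A (6/3): A, C, F.
A (5/3): A, C, E.

A, C, F | A, C, E | A, C, F | A, C, E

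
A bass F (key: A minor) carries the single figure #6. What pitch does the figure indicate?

D#

Counting 5 letter steps above F lands on D; in A minor, that letter is D.
The #6 figure raises it a semitone, giving D#.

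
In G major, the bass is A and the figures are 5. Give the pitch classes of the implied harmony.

A, C, E

The written figures 5 are shorthand for 5/3: the 3 is implied.
A third above A in this key is C.
A fifth above A in this key is E.
Together with the bass A, this spells A minor in root position.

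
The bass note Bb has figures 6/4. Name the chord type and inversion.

triad, second inversion

Intervals of 6/4 above the bass form a triad; the bass is the fifth, so this is second inversion.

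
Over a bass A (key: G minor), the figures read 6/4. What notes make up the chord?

A fourth above A in this key is D.
A sixth above A in this key is F.
Together with the bass A, this spells D minor in second inversion.

A, D, F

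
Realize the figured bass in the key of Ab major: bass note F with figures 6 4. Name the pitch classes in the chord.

F, Bb, Db

A fourth above F in this key is Bb.
A sixth above F in this key is Db.
Together with the bass F, this spells Bb minor in second inversion.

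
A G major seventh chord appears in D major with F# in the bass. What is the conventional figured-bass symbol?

4/2

F# is the seventh of G major seventh, so the chord is in third inversion.
A seventh chord in third inversion is figured 6/4/2, conventionally abbreviated 4/2.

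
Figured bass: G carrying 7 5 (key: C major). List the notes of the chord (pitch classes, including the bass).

G, B, D, F

The written figures 7 5 are shorthand for 7/5/3: the 3 is implied.
A third above G in this key is B.
A fifth above G in this key is D.
A seventh above G in this key is F.
Together with the bass G, this spells G dominant seventh in root position.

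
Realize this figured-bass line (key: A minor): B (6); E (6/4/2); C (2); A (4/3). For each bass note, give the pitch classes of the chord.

B, D, G | E, F, A, C | C, D, F, A | A, C, D, F

B (6/3): B, D, G.
E (6/4/2): E, F, A, C.
C (6/4/2): C, D, F, A.
A (6/4/3): A, C, D, F.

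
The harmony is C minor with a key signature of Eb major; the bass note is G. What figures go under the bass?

6/4

G is the fifth of C minor, so the chord is in second inversion.
A triad in second inversion is figured 6/4, conventionally abbreviated 6/4.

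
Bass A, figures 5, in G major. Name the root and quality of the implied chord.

The figures 5 indicate a triad in root position.
In root position the bass is the root, so the root is A.
The chord tones are A, C, E, giving A minor.

A minor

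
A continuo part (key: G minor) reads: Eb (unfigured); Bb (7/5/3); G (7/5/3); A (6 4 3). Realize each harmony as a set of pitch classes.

Eb, G, Bb | Bb, D, F, A | G, Bb, D, F | A, C, D, F

Eb (5/3): Eb, G, Bb.
Bb (7/5/3): Bb, D, F, A.
G (7/5/3): G, Bb, D, F.
A (6/4/3): A, C, D, F.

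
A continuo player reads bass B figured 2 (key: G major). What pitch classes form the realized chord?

B, C, E, G

The written figures 2 are shorthand for 6/4/2: the 6/4 are implied.
A second above B in this key is C.
A fourth above B in this key is E.
A sixth above B in this key is G.
Together with the bass B, this spells C major seventh in third inversion.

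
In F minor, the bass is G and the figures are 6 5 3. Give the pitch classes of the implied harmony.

G, Bb, Db, Eb

A third above G in this key is Bb.
A fifth above G in this key is Db.
A sixth above G in this key is Eb.
Together with the bass G, this spells Eb dominant seventh in first inversion.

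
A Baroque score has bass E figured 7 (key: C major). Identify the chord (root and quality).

E minor seventh

The figures 7 indicate a seventh chord in root position.
In root position the bass is the root, so the root is E.
The chord tones are E, G, B, D, giving E minor seventh.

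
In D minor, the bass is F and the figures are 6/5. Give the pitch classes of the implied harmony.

F, A, C, D

The written figures 6/5 are shorthand for 6/5/3: the 3 is implied.
A third above F in this key is A.
A fifth above F in this key is C.
A sixth above F in this key is D.
Together with the bass F, this spells D minor seventh in first inversion.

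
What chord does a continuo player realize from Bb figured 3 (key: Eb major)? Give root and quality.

Bb major

The figures 3 indicate a triad in root position.
In root position the bass is the root, so the root is Bb.
The chord tones are Bb, D, F, giving Bb major.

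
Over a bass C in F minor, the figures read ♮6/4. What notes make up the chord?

C, F, A

A fourth above C in this key is F.
A sixth above C in this key is Ab, made natural (A) by the ♮ figure.
Together with the bass C, this spells F major in second inversion.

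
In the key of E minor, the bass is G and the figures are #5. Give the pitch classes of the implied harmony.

G, B, D#

The written figures #5 are shorthand for 5/3: the 3 is implied.
A third above G in this key is B.
A fifth above G in this key is D, raised to D# by the sharp.
Together with the bass G, this spells G augmented in root position.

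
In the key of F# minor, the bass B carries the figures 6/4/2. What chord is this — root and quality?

C# minor seventh

The figures 6/4/2 indicate a seventh chord in third inversion.
In third inversion the root lies a second above the bass: a second above B in F# minor is C#.
The chord tones are B, C#, E, G#, giving C# minor seventh.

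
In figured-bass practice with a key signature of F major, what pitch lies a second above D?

Counting 1 letter step above D lands on E; in F major, that letter is E.

E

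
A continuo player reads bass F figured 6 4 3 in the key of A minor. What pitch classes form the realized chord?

F, A, B, D

A third above F in this key is A.
A fourth above F in this key is B.
A sixth above F in this key is D.
Together with the bass F, this spells B half-diminished seventh in second inversion.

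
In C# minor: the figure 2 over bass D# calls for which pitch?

E

Counting 1 letter step above D# lands on E; in C# minor, that letter is E.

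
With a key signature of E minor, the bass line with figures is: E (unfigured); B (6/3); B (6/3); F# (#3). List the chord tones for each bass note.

E, G, B | B, D, G | B, D, G | F#, A#, C

E (5/3): E, G, B.
B (6/3): B, D, G.
B (6/3): B, D, G.
F# (5/#3): F#, A#, C.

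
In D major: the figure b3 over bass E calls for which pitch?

Gb

Counting 2 letter steps above E lands on G; in D major, that letter is G.
The b3 figure lowers it a semitone, giving Gb.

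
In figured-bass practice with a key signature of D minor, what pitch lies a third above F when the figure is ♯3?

Counting 2 letter steps above F lands on A; in D minor, that letter is A.
The #3 figure raises it a semitone, giving A#.

A#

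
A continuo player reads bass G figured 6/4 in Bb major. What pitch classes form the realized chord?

A fourth above G in this key is C.
A sixth above G in this key is Eb.
Together with the bass G, this spells C minor in second inversion.

G, C, Eb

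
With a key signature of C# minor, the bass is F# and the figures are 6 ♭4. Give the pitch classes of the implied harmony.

F#, Bb, D#

A fourth above F# in this key is B, lowered to Bb by the flat.
A sixth above F# in this key is D#.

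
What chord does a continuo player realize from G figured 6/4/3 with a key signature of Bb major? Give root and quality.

C minor seventh

The figures 6/4/3 indicate a seventh chord in second inversion.
In second inversion the root lies a fourth above the bass: a fourth above G in Bb major is C.
The chord tones are G, Bb, C, Eb, giving C minor seventh.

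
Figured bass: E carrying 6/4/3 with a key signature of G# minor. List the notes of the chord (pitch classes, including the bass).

E, G#, A#, C#

A third above E in this key is G#.
A fourth above E in this key is A#.
A sixth above E in this key is C#.
Together with the bass E, this spells A# half-diminished seventh in second inversion.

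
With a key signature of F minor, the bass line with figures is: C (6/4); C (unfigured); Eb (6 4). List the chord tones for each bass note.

C, F, Ab | C, Eb, G | Eb, Ab, C

C (6/4): C, F, Ab.
C (5/3): C, Eb, G.
Eb (6/4): Eb, Ab, C.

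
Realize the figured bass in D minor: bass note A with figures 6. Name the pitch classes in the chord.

The written figures 6 are shorthand for 6/3: the 3 is implied.
A third above A in this key is C.
A sixth above A in this key is F.
Together with the bass A, this spells F major in first inversion.

A, C, F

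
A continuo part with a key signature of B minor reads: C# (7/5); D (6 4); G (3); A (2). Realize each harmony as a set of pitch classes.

C#, E, G, B | D, G, B | G, B, D | A, B, D, F#

C# (7/5/3): C#, E, G, B.
D (6/4): D, G, B.
G (5/3): G, B, D.
A (6/4/2): A, B, D, F#.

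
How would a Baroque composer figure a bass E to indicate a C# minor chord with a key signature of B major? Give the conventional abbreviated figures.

E is the third of C# minor, so the chord is in first inversion.
A triad in first inversion is figured 6/3, conventionally abbreviated 6.

6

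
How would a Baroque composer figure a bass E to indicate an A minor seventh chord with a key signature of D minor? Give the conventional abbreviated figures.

4/3

E is the fifth of A minor seventh, so the chord is in second inversion.
A seventh chord in second inversion is figured 6/4/3, conventionally abbreviated 4/3.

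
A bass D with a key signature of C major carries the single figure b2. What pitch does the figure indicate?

Counting 1 letter step above D lands on E; in C major, that letter is E.
The b2 figure lowers it a semitone, giving Eb.

Eb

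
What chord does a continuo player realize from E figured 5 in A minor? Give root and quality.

E minor

The figures 5 indicate a triad in root position.
In root position the bass is the root, so the root is E.
The chord tones are E, G, B, giving E minor.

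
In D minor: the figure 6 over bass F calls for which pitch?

D

Counting 5 letter steps above F lands on D; in D minor, that letter is D.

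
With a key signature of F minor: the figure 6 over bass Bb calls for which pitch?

G

Counting 5 letter steps above Bb lands on G; in F minor, that letter is G.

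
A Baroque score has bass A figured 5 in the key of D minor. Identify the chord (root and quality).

The figures 5 indicate a triad in root position.
In root position the bass is the root, so the root is A.
The chord tones are A, C, E, giving A minor.

A minor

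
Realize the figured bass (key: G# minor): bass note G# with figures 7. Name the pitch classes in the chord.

The written figures 7 are shorthand for 7/5/3: the 5/3 are implied.
A third above G# in this key is B.
A fifth above G# in this key is D#.
A seventh above G# in this key is F#.
Together with the bass G#, this spells G# minor seventh in root position.

G#, B, D#, F#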